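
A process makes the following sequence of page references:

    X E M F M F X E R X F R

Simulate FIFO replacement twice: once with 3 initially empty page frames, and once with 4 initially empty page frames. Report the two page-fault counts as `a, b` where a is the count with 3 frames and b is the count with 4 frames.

3 frames: F F F F . . F F F . F . → 8 faults.
4 frames: F F F F . . . . F F . . → 6 faults.
6 < 8: adding a frame reduced faults, as is typical.

8, 6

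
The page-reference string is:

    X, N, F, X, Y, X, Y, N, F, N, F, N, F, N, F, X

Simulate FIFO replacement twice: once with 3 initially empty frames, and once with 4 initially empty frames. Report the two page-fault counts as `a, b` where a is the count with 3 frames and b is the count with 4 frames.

7, 4

3 frames: F F F . F F . F F . . . . . . . → 7 faults.
4 frames: F F F . F . . . . . . . . . . . → 4 faults.
4 < 7: adding a frame reduced faults, as is typical.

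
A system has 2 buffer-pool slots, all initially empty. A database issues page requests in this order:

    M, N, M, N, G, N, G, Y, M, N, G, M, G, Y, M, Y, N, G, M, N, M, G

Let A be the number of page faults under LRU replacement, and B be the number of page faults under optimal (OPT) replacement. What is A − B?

Under LRU: F F . . F . . F F F F F . F F . F F F F . F → 15 faults.
Under OPT: F F . . F . . F F . F . . F . . F F . F . F → 11 faults.
A − B = 15 − 11 = 4.

4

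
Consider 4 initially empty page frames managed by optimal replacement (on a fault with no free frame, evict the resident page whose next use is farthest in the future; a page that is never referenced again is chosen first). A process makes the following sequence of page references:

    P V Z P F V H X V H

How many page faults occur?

P: miss, frames (P)
V: miss, frames (P V)
Z: miss, frames (P V Z)
P: hit
F: miss, frames (P V Z F)
V: hit
H: miss, evict F, frames (P V Z H)
X: miss, evict Z, frames (P V H X)
V: hit
H: hit
Page faults: 6.

6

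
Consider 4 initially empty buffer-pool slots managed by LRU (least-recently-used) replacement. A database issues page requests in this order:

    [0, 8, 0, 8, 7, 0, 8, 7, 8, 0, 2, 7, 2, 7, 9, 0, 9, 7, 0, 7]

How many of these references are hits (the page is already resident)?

15

0: miss, frames {0}
8: miss, frames {0,8}
0: hit
8: hit
7: miss, frames {0,8,7}
0: hit
8: hit
7: hit
8: hit
0: hit
2: miss, frames {7,8,0,2}
7: hit
2: hit
7: hit
9: miss, evict 8, frames {0,2,7,9}
0: hit
9: hit
7: hit
0: hit
7: hit
Hits: 15.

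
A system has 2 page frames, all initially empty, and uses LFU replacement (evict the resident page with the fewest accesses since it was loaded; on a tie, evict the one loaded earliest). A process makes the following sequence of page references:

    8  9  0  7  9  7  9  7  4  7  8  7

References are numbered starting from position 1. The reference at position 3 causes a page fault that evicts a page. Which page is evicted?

8

pos 1: 8 → fault, frames (8)
pos 2: 9 → fault, frames (8 9)
pos 3: 0 → fault, evict 8, frames (9 0)
At position 3, page 8 is evicted.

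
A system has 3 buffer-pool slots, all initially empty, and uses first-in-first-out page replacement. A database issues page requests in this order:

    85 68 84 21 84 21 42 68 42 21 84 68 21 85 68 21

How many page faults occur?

85 → miss, frames [85]
68 → miss, frames [85, 68]
84 → miss, frames [85, 68, 84]
21 → miss, evict 85, frames [68, 84, 21]
84 → hit
21 → hit
42 → miss, evict 68, frames [84, 21, 42]
68 → miss, evict 84, frames [21, 42, 68]
42 → hit
21 → hit
84 → miss, evict 21, frames [42, 68, 84]
68 → hit
21 → miss, evict 42, frames [68, 84, 21]
85 → miss, evict 68, frames [84, 21, 85]
68 → miss, evict 84, frames [21, 85, 68]
21 → hit
Page faults: 10.

10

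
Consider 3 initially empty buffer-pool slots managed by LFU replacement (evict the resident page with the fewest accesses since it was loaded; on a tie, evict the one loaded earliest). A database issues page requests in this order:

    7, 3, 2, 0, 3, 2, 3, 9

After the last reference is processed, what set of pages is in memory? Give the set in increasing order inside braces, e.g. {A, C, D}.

7: miss, frames (7)
3: miss, frames (7 3)
2: miss, frames (7 3 2)
0: miss, evict 7, frames (3 2 0)
3: hit
2: hit
3: hit
9: miss, evict 0, frames (3 2 9)

{2, 3, 9}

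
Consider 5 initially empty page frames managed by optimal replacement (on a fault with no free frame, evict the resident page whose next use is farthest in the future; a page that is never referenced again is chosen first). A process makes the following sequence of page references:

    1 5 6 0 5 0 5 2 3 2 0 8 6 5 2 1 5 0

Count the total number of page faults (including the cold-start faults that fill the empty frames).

8

1 -> miss, frames [1]
5 -> miss, frames [1, 5]
6 -> miss, frames [1, 5, 6]
0 -> miss, frames [1, 5, 6, 0]
5 -> hit
0 -> hit
5 -> hit
2 -> miss, frames [1, 5, 6, 0, 2]
3 -> miss, evict 1, frames [5, 6, 0, 2, 3]
2 -> hit
0 -> hit
8 -> miss, evict 3, frames [5, 6, 0, 2, 8]
6 -> hit
5 -> hit
2 -> hit
1 -> miss, evict 8, frames [5, 6, 0, 2, 1]
5 -> hit
0 -> hit
Page faults: 8.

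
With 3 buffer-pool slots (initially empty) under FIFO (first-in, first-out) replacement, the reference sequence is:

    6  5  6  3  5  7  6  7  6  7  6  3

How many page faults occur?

5

6 → fault, frames (6)
5 → fault, frames (6 5)
6 → hit
3 → fault, frames (6 5 3)
5 → hit
7 → fault, evict 6, frames (5 3 7)
6 → fault, evict 5, frames (3 7 6)
7 → hit
6 → hit
7 → hit
6 → hit
3 → hit
Page faults: 5.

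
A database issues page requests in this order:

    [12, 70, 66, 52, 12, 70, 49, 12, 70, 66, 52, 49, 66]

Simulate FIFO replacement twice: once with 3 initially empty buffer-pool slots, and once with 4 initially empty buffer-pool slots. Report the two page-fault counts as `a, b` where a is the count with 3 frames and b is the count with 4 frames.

9, 10

3 frames: F F F F F F F . . F F . . → 9 faults.
4 frames: F F F F . . F F F F F F . → 10 faults.
10 > 9: adding a frame increased faults — Belady's anomaly.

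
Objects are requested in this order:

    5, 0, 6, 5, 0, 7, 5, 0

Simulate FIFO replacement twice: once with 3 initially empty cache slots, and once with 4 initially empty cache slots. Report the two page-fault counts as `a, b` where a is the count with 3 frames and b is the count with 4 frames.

6, 4

3 frames: F F F . . F F F → 6 faults.
4 frames: F F F . . F . . → 4 faults.
4 < 6: adding a frame reduced faults, as is typical.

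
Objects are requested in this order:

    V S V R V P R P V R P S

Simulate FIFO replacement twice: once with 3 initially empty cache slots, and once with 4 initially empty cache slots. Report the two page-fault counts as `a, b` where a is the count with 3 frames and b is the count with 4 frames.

3 frames: F F . F . F . . F . . F → 6 faults.
4 frames: F F . F . F . . . . . . → 4 faults.
4 < 6: adding a frame reduced faults, as is typical.

6, 4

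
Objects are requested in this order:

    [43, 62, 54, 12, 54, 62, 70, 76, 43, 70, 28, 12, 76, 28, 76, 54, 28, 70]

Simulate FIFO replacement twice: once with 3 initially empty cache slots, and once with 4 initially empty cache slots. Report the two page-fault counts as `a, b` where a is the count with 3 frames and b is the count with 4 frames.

13, 11

3 frames: F F F F . . F F F . F F F . . F F F → 13 faults.
4 frames: F F F F . . F F F . F F . . . F . F → 11 faults.
11 < 13: adding a frame reduced faults, as is typical.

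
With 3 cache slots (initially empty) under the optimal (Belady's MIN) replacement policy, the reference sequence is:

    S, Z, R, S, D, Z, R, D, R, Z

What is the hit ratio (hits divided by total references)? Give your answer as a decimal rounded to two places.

S -> fault, frames {S}
Z -> fault, frames {S,Z}
R -> fault, frames {S,Z,R}
S -> hit
D -> fault, evict S, frames {Z,R,D}
Z -> hit
R -> hit
D -> hit
R -> hit
Z -> hit
Hits: 6 of 10 references → 6/10 = 0.6000.

0.60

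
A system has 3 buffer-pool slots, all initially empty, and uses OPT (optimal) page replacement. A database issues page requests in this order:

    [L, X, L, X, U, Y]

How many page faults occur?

L: fault, frames {L}
X: fault, frames {L,X}
L: hit
X: hit
U: fault, frames {L,X,U}
Y: fault, evict U, frames {L,X,Y}
Page faults: 4.

4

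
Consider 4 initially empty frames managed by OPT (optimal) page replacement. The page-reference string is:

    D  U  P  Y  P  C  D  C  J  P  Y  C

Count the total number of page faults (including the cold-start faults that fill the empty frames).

D -> fault, frames (D)
U -> fault, frames (D U)
P -> fault, frames (D U P)
Y -> fault, frames (D U P Y)
P -> hit
C -> fault, evict U, frames (D P Y C)
D -> hit
C -> hit
J -> fault, evict D, frames (P Y C J)
P -> hit
Y -> hit
C -> hit
Page faults: 6.

6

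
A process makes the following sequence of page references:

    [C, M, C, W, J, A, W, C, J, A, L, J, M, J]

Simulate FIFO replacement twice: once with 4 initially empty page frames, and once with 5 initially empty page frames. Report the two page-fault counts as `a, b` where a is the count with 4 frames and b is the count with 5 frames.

9, 6

4 frames: F F . F F F . F . . F . F F → 9 faults.
5 frames: F F . F F F . . . . F . . . → 6 faults.
6 < 9: adding a frame reduced faults, as is typical.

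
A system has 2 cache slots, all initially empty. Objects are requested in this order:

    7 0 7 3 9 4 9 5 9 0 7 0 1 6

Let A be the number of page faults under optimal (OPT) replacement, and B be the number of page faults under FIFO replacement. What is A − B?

-1

Under OPT: F F . F F F . F . F F . F F → 10 faults.
Under FIFO: F F . F F F . F F F F . F F → 11 faults.
A − B = 10 − 11 = -1.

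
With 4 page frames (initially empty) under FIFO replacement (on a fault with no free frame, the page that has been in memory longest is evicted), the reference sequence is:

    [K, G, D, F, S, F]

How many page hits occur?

K -> fault, frames (K)
G -> fault, frames (K G)
D -> fault, frames (K G D)
F -> fault, frames (K G D F)
S -> fault, evict K, frames (G D F S)
F -> hit
Hits: 1.

1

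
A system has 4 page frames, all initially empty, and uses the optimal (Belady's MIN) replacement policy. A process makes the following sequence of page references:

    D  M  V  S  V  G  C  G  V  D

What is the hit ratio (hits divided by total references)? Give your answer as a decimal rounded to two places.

0.40

D: miss, frames [D]
M: miss, frames [D, M]
V: miss, frames [D, M, V]
S: miss, frames [D, M, V, S]
V: hit
G: miss, evict S, frames [D, M, V, G]
C: miss, evict M, frames [D, V, G, C]
G: hit
V: hit
D: hit
Hits: 4 of 10 references → 4/10 = 0.4000.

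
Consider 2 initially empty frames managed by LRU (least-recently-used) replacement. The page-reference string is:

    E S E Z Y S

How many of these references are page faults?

E -> fault, frames [E]
S -> fault, frames [E, S]
E -> hit
Z -> fault, evict S, frames [E, Z]
Y -> fault, evict E, frames [Z, Y]
S -> fault, evict Z, frames [Y, S]
Page faults: 5.

5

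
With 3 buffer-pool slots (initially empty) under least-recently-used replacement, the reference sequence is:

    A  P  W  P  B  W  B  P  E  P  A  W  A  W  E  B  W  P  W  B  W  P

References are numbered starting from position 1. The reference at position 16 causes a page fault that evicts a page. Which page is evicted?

pos 1: A: fault, frames [A]
pos 2: P: fault, frames [A, P]
pos 3: W: fault, frames [A, P, W]
pos 4: P: hit
pos 5: B: fault, evict A, frames [W, P, B]
pos 6: W: hit
pos 7: B: hit
pos 8: P: hit
pos 9: E: fault, evict W, frames [B, P, E]
pos 10: P: hit
pos 11: A: fault, evict B, frames [E, P, A]
pos 12: W: fault, evict E, frames [P, A, W]
pos 13: A: hit
pos 14: W: hit
pos 15: E: fault, evict P, frames [A, W, E]
pos 16: B: fault, evict A, frames [W, E, B]
At position 16, page A is evicted.

A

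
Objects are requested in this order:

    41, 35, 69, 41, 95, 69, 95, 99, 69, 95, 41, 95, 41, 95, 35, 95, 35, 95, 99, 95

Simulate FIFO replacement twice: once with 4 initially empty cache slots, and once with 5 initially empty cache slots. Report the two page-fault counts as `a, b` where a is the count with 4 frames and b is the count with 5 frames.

7, 5

4 frames: F F F . F . . F . . F . . . F . . . . . → 7 faults.
5 frames: F F F . F . . F . . . . . . . . . . . . → 5 faults.
5 < 7: adding a frame reduced faults, as is typical.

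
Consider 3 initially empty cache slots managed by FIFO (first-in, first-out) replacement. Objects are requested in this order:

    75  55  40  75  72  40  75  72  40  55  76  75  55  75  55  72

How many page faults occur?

8

75: fault, frames {75}
55: fault, frames {75,55}
40: fault, frames {75,55,40}
75: hit
72: fault, evict 75, frames {55,40,72}
40: hit
75: fault, evict 55, frames {40,72,75}
72: hit
40: hit
55: fault, evict 40, frames {72,75,55}
76: fault, evict 72, frames {75,55,76}
75: hit
55: hit
75: hit
55: hit
72: fault, evict 75, frames {55,76,72}
Page faults: 8.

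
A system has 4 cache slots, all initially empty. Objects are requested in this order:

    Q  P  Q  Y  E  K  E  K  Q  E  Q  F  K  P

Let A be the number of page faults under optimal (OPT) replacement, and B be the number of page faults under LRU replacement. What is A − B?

Under OPT: F F . F F F . . . . . F . . → 6 faults.
Under LRU: F F . F F F . . . . . F . F → 7 faults.
A − B = 6 − 7 = -1.

-1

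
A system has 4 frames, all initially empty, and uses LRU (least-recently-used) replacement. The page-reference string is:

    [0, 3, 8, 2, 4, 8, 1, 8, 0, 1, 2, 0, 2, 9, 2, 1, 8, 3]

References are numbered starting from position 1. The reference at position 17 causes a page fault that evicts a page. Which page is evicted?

pos 1: 0 -> miss, frames (0)
pos 2: 3 -> miss, frames (0 3)
pos 3: 8 -> miss, frames (0 3 8)
pos 4: 2 -> miss, frames (0 3 8 2)
pos 5: 4 -> miss, evict 0, frames (3 8 2 4)
pos 6: 8 -> hit
pos 7: 1 -> miss, evict 3, frames (2 4 8 1)
pos 8: 8 -> hit
pos 9: 0 -> miss, evict 2, frames (4 1 8 0)
pos 10: 1 -> hit
pos 11: 2 -> miss, evict 4, frames (8 0 1 2)
pos 12: 0 -> hit
pos 13: 2 -> hit
pos 14: 9 -> miss, evict 8, frames (1 0 2 9)
pos 15: 2 -> hit
pos 16: 1 -> hit
pos 17: 8 -> miss, evict 0, frames (9 2 1 8)
At position 17, page 0 is evicted.

0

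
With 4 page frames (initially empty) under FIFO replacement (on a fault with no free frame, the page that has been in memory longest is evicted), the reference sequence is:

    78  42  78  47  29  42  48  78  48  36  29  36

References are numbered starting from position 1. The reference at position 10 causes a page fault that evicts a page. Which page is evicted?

47

pos 1: 78 → fault, frames {78}
pos 2: 42 → fault, frames {78,42}
pos 3: 78 → hit
pos 4: 47 → fault, frames {78,42,47}
pos 5: 29 → fault, frames {78,42,47,29}
pos 6: 42 → hit
pos 7: 48 → fault, evict 78, frames {42,47,29,48}
pos 8: 78 → fault, evict 42, frames {47,29,48,78}
pos 9: 48 → hit
pos 10: 36 → fault, evict 47, frames {29,48,78,36}
At position 10, page 47 is evicted.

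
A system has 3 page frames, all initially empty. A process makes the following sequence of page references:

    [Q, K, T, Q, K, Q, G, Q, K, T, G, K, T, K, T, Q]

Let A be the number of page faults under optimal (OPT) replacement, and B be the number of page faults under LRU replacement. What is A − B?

-1

Under OPT: F F F . . . F . . F . . . . . F → 6 faults.
Under LRU: F F F . . . F . . F F . . . . F → 7 faults.
A − B = 6 − 7 = -1.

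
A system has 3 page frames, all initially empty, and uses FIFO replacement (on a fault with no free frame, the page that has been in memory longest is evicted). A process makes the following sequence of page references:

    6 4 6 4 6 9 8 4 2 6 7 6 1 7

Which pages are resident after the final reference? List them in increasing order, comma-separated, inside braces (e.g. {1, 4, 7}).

6 → fault, frames [6]
4 → fault, frames [6, 4]
6 → hit
4 → hit
6 → hit
9 → fault, frames [6, 4, 9]
8 → fault, evict 6, frames [4, 9, 8]
4 → hit
2 → fault, evict 4, frames [9, 8, 2]
6 → fault, evict 9, frames [8, 2, 6]
7 → fault, evict 8, frames [2, 6, 7]
6 → hit
1 → fault, evict 2, frames [6, 7, 1]
7 → hit

{1, 6, 7}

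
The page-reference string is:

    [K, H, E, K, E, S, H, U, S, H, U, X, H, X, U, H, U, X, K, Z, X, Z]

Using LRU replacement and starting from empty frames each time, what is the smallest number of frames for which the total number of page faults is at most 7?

f=1: 22 faults
f=2: 18 faults
f=3: 9 faults
f=4: 8 faults
f=5: 8 faults
f=6: 7 faults
f=7: 7 faults
Smallest f with faults ≤ 7 is 6.

6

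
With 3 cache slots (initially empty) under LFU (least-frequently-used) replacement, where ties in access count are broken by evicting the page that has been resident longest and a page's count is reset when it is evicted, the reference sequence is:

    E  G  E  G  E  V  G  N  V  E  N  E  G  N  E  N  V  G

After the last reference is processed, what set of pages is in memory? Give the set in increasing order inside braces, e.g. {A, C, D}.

E: fault, frames (E)
G: fault, frames (E G)
E: hit
G: hit
E: hit
V: fault, frames (E G V)
G: hit
N: fault, evict V, frames (E G N)
V: fault, evict N, frames (E G V)
E: hit
N: fault, evict V, frames (E G N)
E: hit
G: hit
N: hit
E: hit
N: hit
V: fault, evict N, frames (E G V)
G: hit

{E, G, V}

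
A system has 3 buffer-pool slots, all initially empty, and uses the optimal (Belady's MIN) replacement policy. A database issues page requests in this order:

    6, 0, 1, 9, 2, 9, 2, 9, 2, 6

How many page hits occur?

5

6 -> fault, frames [6]
0 -> fault, frames [6, 0]
1 -> fault, frames [6, 0, 1]
9 -> fault, evict 1, frames [6, 0, 9]
2 -> fault, evict 0, frames [6, 9, 2]
9 -> hit
2 -> hit
9 -> hit
2 -> hit
6 -> hit
Hits: 5.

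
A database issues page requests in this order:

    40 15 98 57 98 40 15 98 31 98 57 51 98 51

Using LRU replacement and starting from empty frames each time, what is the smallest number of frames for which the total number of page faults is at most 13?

f=1: 14 faults
f=2: 11 faults
f=3: 9 faults
f=4: 7 faults
f=5: 6 faults
f=6: 6 faults
Smallest f with faults ≤ 13 is 2.

2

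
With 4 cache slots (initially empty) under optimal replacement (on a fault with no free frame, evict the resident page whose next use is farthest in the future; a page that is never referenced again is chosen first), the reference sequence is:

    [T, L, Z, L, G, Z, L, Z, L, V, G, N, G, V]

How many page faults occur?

6

T → miss, frames [T]
L → miss, frames [T, L]
Z → miss, frames [T, L, Z]
L → hit
G → miss, frames [T, L, Z, G]
Z → hit
L → hit
Z → hit
L → hit
V → miss, evict Z, frames [T, L, G, V]
G → hit
N → miss, evict L, frames [T, G, V, N]
G → hit
V → hit
Page faults: 6.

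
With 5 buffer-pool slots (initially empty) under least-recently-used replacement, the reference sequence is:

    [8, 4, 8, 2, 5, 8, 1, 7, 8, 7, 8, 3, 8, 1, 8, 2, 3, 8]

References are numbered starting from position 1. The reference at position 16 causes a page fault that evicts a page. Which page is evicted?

pos 1: 8 → miss, frames {8}
pos 2: 4 → miss, frames {8,4}
pos 3: 8 → hit
pos 4: 2 → miss, frames {4,8,2}
pos 5: 5 → miss, frames {4,8,2,5}
pos 6: 8 → hit
pos 7: 1 → miss, frames {4,2,5,8,1}
pos 8: 7 → miss, evict 4, frames {2,5,8,1,7}
pos 9: 8 → hit
pos 10: 7 → hit
pos 11: 8 → hit
pos 12: 3 → miss, evict 2, frames {5,1,7,8,3}
pos 13: 8 → hit
pos 14: 1 → hit
pos 15: 8 → hit
pos 16: 2 → miss, evict 5, frames {7,3,1,8,2}
At position 16, page 5 is evicted.

5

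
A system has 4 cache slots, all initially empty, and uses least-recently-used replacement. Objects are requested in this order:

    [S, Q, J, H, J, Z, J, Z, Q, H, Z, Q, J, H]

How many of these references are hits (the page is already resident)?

9

S -> fault, frames {S}
Q -> fault, frames {S,Q}
J -> fault, frames {S,Q,J}
H -> fault, frames {S,Q,J,H}
J -> hit
Z -> fault, evict S, frames {Q,H,J,Z}
J -> hit
Z -> hit
Q -> hit
H -> hit
Z -> hit
Q -> hit
J -> hit
H -> hit
Hits: 9.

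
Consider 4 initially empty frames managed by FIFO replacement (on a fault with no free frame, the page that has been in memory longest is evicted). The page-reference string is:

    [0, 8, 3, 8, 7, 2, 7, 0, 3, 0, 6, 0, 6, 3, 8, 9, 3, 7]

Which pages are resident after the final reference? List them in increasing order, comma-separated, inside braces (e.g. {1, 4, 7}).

{3, 7, 8, 9}

0 -> miss, frames [0]
8 -> miss, frames [0, 8]
3 -> miss, frames [0, 8, 3]
8 -> hit
7 -> miss, frames [0, 8, 3, 7]
2 -> miss, evict 0, frames [8, 3, 7, 2]
7 -> hit
0 -> miss, evict 8, frames [3, 7, 2, 0]
3 -> hit
0 -> hit
6 -> miss, evict 3, frames [7, 2, 0, 6]
0 -> hit
6 -> hit
3 -> miss, evict 7, frames [2, 0, 6, 3]
8 -> miss, evict 2, frames [0, 6, 3, 8]
9 -> miss, evict 0, frames [6, 3, 8, 9]
3 -> hit
7 -> miss, evict 6, frames [3, 8, 9, 7]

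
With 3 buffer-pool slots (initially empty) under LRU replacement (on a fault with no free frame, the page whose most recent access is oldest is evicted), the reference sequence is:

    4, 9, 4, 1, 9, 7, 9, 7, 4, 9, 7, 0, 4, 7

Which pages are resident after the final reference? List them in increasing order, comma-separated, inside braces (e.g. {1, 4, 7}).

{0, 4, 7}

4 → fault, frames {4}
9 → fault, frames {4,9}
4 → hit
1 → fault, frames {9,4,1}
9 → hit
7 → fault, evict 4, frames {1,9,7}
9 → hit
7 → hit
4 → fault, evict 1, frames {9,7,4}
9 → hit
7 → hit
0 → fault, evict 4, frames {9,7,0}
4 → fault, evict 9, frames {7,0,4}
7 → hit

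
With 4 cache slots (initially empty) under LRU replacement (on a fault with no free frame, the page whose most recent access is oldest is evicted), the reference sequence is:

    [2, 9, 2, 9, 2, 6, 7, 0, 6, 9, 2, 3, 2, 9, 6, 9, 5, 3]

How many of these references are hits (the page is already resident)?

8

2 -> fault, frames {2}
9 -> fault, frames {2,9}
2 -> hit
9 -> hit
2 -> hit
6 -> fault, frames {9,2,6}
7 -> fault, frames {9,2,6,7}
0 -> fault, evict 9, frames {2,6,7,0}
6 -> hit
9 -> fault, evict 2, frames {7,0,6,9}
2 -> fault, evict 7, frames {0,6,9,2}
3 -> fault, evict 0, frames {6,9,2,3}
2 -> hit
9 -> hit
6 -> hit
9 -> hit
5 -> fault, evict 3, frames {2,6,9,5}
3 -> fault, evict 2, frames {6,9,5,3}
Hits: 8.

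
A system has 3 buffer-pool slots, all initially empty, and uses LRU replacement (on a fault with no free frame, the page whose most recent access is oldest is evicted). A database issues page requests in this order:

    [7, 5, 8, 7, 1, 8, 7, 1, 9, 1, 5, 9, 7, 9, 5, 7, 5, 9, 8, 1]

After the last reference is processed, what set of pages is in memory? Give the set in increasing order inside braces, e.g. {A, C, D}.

{1, 8, 9}

7 → fault, frames (7)
5 → fault, frames (7 5)
8 → fault, frames (7 5 8)
7 → hit
1 → fault, evict 5, frames (8 7 1)
8 → hit
7 → hit
1 → hit
9 → fault, evict 8, frames (7 1 9)
1 → hit
5 → fault, evict 7, frames (9 1 5)
9 → hit
7 → fault, evict 1, frames (5 9 7)
9 → hit
5 → hit
7 → hit
5 → hit
9 → hit
8 → fault, evict 7, frames (5 9 8)
1 → fault, evict 5, frames (9 8 1)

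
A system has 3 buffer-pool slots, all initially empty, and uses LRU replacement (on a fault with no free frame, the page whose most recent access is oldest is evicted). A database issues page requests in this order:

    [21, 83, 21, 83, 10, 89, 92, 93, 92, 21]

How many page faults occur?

21 → fault, frames (21)
83 → fault, frames (21 83)
21 → hit
83 → hit
10 → fault, frames (21 83 10)
89 → fault, evict 21, frames (83 10 89)
92 → fault, evict 83, frames (10 89 92)
93 → fault, evict 10, frames (89 92 93)
92 → hit
21 → fault, evict 89, frames (93 92 21)
Page faults: 7.

7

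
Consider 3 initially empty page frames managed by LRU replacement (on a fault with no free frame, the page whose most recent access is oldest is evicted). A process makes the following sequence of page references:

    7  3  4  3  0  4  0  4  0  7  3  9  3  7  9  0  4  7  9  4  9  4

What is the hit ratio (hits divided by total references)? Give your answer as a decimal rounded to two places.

0.50

7 -> miss, frames [7]
3 -> miss, frames [7, 3]
4 -> miss, frames [7, 3, 4]
3 -> hit
0 -> miss, evict 7, frames [4, 3, 0]
4 -> hit
0 -> hit
4 -> hit
0 -> hit
7 -> miss, evict 3, frames [4, 0, 7]
3 -> miss, evict 4, frames [0, 7, 3]
9 -> miss, evict 0, frames [7, 3, 9]
3 -> hit
7 -> hit
9 -> hit
0 -> miss, evict 3, frames [7, 9, 0]
4 -> miss, evict 7, frames [9, 0, 4]
7 -> miss, evict 9, frames [0, 4, 7]
9 -> miss, evict 0, frames [4, 7, 9]
4 -> hit
9 -> hit
4 -> hit
Hits: 11 of 22 references → 11/22 = 0.5000.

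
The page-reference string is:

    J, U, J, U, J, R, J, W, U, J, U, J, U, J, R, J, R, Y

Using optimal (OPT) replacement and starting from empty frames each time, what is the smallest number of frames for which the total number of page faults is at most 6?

3

f=1: 18 faults
f=2: 7 faults
f=3: 6 faults
f=4: 5 faults
f=5: 5 faults
Smallest f with faults ≤ 6 is 3.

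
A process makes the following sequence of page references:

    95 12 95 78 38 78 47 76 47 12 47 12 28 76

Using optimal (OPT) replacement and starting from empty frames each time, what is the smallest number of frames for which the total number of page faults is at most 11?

f=1: 14 faults
f=2: 9 faults
f=3: 7 faults
f=4: 7 faults
f=5: 7 faults
f=6: 7 faults
f=7: 7 faults
Smallest f with faults ≤ 11 is 2.

2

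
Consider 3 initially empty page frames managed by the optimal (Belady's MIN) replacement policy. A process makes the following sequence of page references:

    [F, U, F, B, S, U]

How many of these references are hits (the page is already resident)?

2

F → fault, frames {F}
U → fault, frames {F,U}
F → hit
B → fault, frames {F,U,B}
S → fault, evict B, frames {F,U,S}
U → hit
Hits: 2.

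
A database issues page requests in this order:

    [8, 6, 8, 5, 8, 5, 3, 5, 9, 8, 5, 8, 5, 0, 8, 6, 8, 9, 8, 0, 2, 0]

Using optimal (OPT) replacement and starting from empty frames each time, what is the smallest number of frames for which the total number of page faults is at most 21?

2

f=1: 22 faults
f=2: 11 faults
f=3: 9 faults
f=4: 7 faults
f=5: 7 faults
f=6: 7 faults
f=7: 7 faults
Smallest f with faults ≤ 21 is 2.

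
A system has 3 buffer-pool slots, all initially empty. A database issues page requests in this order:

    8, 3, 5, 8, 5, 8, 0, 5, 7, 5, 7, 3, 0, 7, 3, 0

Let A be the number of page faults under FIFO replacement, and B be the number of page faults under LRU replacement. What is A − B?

-1

Under FIFO: F F F . . . F . F . . F . . . . → 6 faults.
Under LRU: F F F . . . F . F . . F F . . . → 7 faults.
A − B = 6 − 7 = -1.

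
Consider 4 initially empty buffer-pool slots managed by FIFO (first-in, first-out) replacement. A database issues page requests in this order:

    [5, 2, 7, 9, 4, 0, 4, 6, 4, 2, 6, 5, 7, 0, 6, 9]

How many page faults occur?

13

5 → fault, frames [5]
2 → fault, frames [5, 2]
7 → fault, frames [5, 2, 7]
9 → fault, frames [5, 2, 7, 9]
4 → fault, evict 5, frames [2, 7, 9, 4]
0 → fault, evict 2, frames [7, 9, 4, 0]
4 → hit
6 → fault, evict 7, frames [9, 4, 0, 6]
4 → hit
2 → fault, evict 9, frames [4, 0, 6, 2]
6 → hit
5 → fault, evict 4, frames [0, 6, 2, 5]
7 → fault, evict 0, frames [6, 2, 5, 7]
0 → fault, evict 6, frames [2, 5, 7, 0]
6 → fault, evict 2, frames [5, 7, 0, 6]
9 → fault, evict 5, frames [7, 0, 6, 9]
Page faults: 13.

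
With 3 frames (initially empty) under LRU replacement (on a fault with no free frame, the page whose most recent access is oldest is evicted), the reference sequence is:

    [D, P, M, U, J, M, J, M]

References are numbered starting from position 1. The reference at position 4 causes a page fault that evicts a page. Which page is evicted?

D

pos 1: D: fault, frames [D]
pos 2: P: fault, frames [D, P]
pos 3: M: fault, frames [D, P, M]
pos 4: U: fault, evict D, frames [P, M, U]
At position 4, page D is evicted.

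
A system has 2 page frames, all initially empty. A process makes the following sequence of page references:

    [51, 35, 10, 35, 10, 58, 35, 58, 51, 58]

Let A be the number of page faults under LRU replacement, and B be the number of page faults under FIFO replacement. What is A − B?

Under LRU: F F F . . F F . F . → 6 faults.
Under FIFO: F F F . . F F . F F → 7 faults.
A − B = 6 − 7 = -1.

-1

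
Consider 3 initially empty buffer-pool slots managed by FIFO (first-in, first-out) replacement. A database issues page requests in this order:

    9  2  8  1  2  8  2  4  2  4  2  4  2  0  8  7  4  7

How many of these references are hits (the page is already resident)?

8

9 → miss, frames (9)
2 → miss, frames (9 2)
8 → miss, frames (9 2 8)
1 → miss, evict 9, frames (2 8 1)
2 → hit
8 → hit
2 → hit
4 → miss, evict 2, frames (8 1 4)
2 → miss, evict 8, frames (1 4 2)
4 → hit
2 → hit
4 → hit
2 → hit
0 → miss, evict 1, frames (4 2 0)
8 → miss, evict 4, frames (2 0 8)
7 → miss, evict 2, frames (0 8 7)
4 → miss, evict 0, frames (8 7 4)
7 → hit
Hits: 8.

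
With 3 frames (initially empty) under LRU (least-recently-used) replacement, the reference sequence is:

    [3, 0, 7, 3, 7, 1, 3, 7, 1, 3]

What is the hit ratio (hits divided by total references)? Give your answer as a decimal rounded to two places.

3 → miss, frames {3}
0 → miss, frames {3,0}
7 → miss, frames {3,0,7}
3 → hit
7 → hit
1 → miss, evict 0, frames {3,7,1}
3 → hit
7 → hit
1 → hit
3 → hit
Hits: 6 of 10 references → 6/10 = 0.6000.

0.60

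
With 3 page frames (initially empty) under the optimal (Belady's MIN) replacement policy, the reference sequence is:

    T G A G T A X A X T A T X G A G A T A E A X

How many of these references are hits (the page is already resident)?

15

T: miss, frames (T)
G: miss, frames (T G)
A: miss, frames (T G A)
G: hit
T: hit
A: hit
X: miss, evict G, frames (T A X)
A: hit
X: hit
T: hit
A: hit
T: hit
X: hit
G: miss, evict X, frames (T A G)
A: hit
G: hit
A: hit
T: hit
A: hit
E: miss, evict G, frames (T A E)
A: hit
X: miss, evict E, frames (T A X)
Hits: 15.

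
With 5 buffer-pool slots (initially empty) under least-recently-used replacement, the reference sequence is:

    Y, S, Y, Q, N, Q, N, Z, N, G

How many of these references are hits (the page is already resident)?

4

Y: fault, frames (Y)
S: fault, frames (Y S)
Y: hit
Q: fault, frames (S Y Q)
N: fault, frames (S Y Q N)
Q: hit
N: hit
Z: fault, frames (S Y Q N Z)
N: hit
G: fault, evict S, frames (Y Q Z N G)
Hits: 4.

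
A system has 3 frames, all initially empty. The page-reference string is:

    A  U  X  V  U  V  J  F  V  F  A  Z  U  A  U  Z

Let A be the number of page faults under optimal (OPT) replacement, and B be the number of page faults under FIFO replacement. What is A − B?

-1

Under OPT: F F F F . . F F . . . F F . . . → 8 faults.
Under FIFO: F F F F . . F F . . F F F . . . → 9 faults.
A − B = 8 − 9 = -1.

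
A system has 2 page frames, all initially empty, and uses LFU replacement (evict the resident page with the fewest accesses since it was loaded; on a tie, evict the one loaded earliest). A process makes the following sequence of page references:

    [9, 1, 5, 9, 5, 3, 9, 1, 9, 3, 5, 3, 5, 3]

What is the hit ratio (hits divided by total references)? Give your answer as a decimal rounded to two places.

9 → miss, frames [9]
1 → miss, frames [9, 1]
5 → miss, evict 9, frames [1, 5]
9 → miss, evict 1, frames [5, 9]
5 → hit
3 → miss, evict 9, frames [5, 3]
9 → miss, evict 3, frames [5, 9]
1 → miss, evict 9, frames [5, 1]
9 → miss, evict 1, frames [5, 9]
3 → miss, evict 9, frames [5, 3]
5 → hit
3 → hit
5 → hit
3 → hit
Hits: 5 of 14 references → 5/14 = 0.3571.

0.36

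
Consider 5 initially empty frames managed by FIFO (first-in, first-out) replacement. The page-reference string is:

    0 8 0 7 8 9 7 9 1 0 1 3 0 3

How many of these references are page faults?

0: fault, frames [0]
8: fault, frames [0, 8]
0: hit
7: fault, frames [0, 8, 7]
8: hit
9: fault, frames [0, 8, 7, 9]
7: hit
9: hit
1: fault, frames [0, 8, 7, 9, 1]
0: hit
1: hit
3: fault, evict 0, frames [8, 7, 9, 1, 3]
0: fault, evict 8, frames [7, 9, 1, 3, 0]
3: hit
Page faults: 7.

7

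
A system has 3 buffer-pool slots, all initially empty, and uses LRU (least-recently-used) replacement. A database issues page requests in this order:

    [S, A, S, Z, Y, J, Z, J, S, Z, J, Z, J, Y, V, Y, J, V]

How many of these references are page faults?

8

S: fault, frames [S]
A: fault, frames [S, A]
S: hit
Z: fault, frames [A, S, Z]
Y: fault, evict A, frames [S, Z, Y]
J: fault, evict S, frames [Z, Y, J]
Z: hit
J: hit
S: fault, evict Y, frames [Z, J, S]
Z: hit
J: hit
Z: hit
J: hit
Y: fault, evict S, frames [Z, J, Y]
V: fault, evict Z, frames [J, Y, V]
Y: hit
J: hit
V: hit
Page faults: 8.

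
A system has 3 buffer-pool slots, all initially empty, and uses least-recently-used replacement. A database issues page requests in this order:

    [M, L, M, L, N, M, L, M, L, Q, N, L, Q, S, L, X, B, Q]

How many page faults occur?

9

M -> miss, frames {M}
L -> miss, frames {M,L}
M -> hit
L -> hit
N -> miss, frames {M,L,N}
M -> hit
L -> hit
M -> hit
L -> hit
Q -> miss, evict N, frames {M,L,Q}
N -> miss, evict M, frames {L,Q,N}
L -> hit
Q -> hit
S -> miss, evict N, frames {L,Q,S}
L -> hit
X -> miss, evict Q, frames {S,L,X}
B -> miss, evict S, frames {L,X,B}
Q -> miss, evict L, frames {X,B,Q}
Page faults: 9.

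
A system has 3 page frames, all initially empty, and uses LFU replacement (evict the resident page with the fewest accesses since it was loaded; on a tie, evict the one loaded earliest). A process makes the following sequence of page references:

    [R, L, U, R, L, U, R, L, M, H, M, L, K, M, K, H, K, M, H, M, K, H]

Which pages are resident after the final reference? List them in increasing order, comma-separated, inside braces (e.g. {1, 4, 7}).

R: fault, frames [R]
L: fault, frames [R, L]
U: fault, frames [R, L, U]
R: hit
L: hit
U: hit
R: hit
L: hit
M: fault, evict U, frames [R, L, M]
H: fault, evict M, frames [R, L, H]
M: fault, evict H, frames [R, L, M]
L: hit
K: fault, evict M, frames [R, L, K]
M: fault, evict K, frames [R, L, M]
K: fault, evict M, frames [R, L, K]
H: fault, evict K, frames [R, L, H]
K: fault, evict H, frames [R, L, K]
M: fault, evict K, frames [R, L, M]
H: fault, evict M, frames [R, L, H]
M: fault, evict H, frames [R, L, M]
K: fault, evict M, frames [R, L, K]
H: fault, evict K, frames [R, L, H]

{H, L, R}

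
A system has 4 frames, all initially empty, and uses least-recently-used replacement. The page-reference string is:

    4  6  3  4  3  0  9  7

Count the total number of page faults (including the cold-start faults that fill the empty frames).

4 -> miss, frames (4)
6 -> miss, frames (4 6)
3 -> miss, frames (4 6 3)
4 -> hit
3 -> hit
0 -> miss, frames (6 4 3 0)
9 -> miss, evict 6, frames (4 3 0 9)
7 -> miss, evict 4, frames (3 0 9 7)
Page faults: 6.

6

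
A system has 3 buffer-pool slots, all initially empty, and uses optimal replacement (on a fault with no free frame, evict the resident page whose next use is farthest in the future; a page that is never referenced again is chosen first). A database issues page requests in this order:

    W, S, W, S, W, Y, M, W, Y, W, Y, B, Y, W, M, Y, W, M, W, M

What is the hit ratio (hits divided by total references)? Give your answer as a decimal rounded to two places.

W -> miss, frames {W}
S -> miss, frames {W,S}
W -> hit
S -> hit
W -> hit
Y -> miss, frames {W,S,Y}
M -> miss, evict S, frames {W,Y,M}
W -> hit
Y -> hit
W -> hit
Y -> hit
B -> miss, evict M, frames {W,Y,B}
Y -> hit
W -> hit
M -> miss, evict B, frames {W,Y,M}
Y -> hit
W -> hit
M -> hit
W -> hit
M -> hit
Hits: 14 of 20 references → 14/20 = 0.7000.

0.70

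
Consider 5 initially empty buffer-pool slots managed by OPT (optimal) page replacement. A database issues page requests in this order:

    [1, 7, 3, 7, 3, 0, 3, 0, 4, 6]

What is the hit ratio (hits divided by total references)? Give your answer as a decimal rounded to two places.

1 → fault, frames {1}
7 → fault, frames {1,7}
3 → fault, frames {1,7,3}
7 → hit
3 → hit
0 → fault, frames {1,7,3,0}
3 → hit
0 → hit
4 → fault, frames {1,7,3,0,4}
6 → fault, evict 4, frames {1,7,3,0,6}
Hits: 4 of 10 references → 4/10 = 0.4000.

0.40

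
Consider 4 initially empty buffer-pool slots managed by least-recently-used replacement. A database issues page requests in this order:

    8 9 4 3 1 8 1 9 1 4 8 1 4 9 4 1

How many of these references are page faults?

8 → miss, frames (8)
9 → miss, frames (8 9)
4 → miss, frames (8 9 4)
3 → miss, frames (8 9 4 3)
1 → miss, evict 8, frames (9 4 3 1)
8 → miss, evict 9, frames (4 3 1 8)
1 → hit
9 → miss, evict 4, frames (3 8 1 9)
1 → hit
4 → miss, evict 3, frames (8 9 1 4)
8 → hit
1 → hit
4 → hit
9 → hit
4 → hit
1 → hit
Page faults: 8.

8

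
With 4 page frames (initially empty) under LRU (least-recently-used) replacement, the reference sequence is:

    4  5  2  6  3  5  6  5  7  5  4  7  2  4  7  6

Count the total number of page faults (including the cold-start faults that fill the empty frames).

4: fault, frames [4]
5: fault, frames [4, 5]
2: fault, frames [4, 5, 2]
6: fault, frames [4, 5, 2, 6]
3: fault, evict 4, frames [5, 2, 6, 3]
5: hit
6: hit
5: hit
7: fault, evict 2, frames [3, 6, 5, 7]
5: hit
4: fault, evict 3, frames [6, 7, 5, 4]
7: hit
2: fault, evict 6, frames [5, 4, 7, 2]
4: hit
7: hit
6: fault, evict 5, frames [2, 4, 7, 6]
Page faults: 9.

9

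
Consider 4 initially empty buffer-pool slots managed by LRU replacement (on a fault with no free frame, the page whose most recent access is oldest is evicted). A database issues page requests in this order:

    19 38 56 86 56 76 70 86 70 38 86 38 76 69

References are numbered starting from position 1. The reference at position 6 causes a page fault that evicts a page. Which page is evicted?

pos 1: 19 -> miss, frames [19]
pos 2: 38 -> miss, frames [19, 38]
pos 3: 56 -> miss, frames [19, 38, 56]
pos 4: 86 -> miss, frames [19, 38, 56, 86]
pos 5: 56 -> hit
pos 6: 76 -> miss, evict 19, frames [38, 86, 56, 76]
At position 6, page 19 is evicted.

19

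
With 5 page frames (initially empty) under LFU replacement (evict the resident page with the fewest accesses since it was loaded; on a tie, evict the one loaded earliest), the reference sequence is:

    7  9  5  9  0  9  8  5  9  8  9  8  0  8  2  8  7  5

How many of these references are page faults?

7 → miss, frames (7)
9 → miss, frames (7 9)
5 → miss, frames (7 9 5)
9 → hit
0 → miss, frames (7 9 5 0)
9 → hit
8 → miss, frames (7 9 5 0 8)
5 → hit
9 → hit
8 → hit
9 → hit
8 → hit
0 → hit
8 → hit
2 → miss, evict 7, frames (9 5 0 8 2)
8 → hit
7 → miss, evict 2, frames (9 5 0 8 7)
5 → hit
Page faults: 7.

7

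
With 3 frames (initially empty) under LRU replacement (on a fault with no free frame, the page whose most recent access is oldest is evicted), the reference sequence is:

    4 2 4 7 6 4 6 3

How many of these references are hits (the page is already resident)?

4: fault, frames {4}
2: fault, frames {4,2}
4: hit
7: fault, frames {2,4,7}
6: fault, evict 2, frames {4,7,6}
4: hit
6: hit
3: fault, evict 7, frames {4,6,3}
Hits: 3.

3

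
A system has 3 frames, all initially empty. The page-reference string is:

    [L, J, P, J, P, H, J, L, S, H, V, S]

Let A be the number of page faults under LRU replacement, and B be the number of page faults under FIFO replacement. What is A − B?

1

Under LRU: F F F . . F . F F F F . → 8 faults.
Under FIFO: F F F . . F . F F . F . → 7 faults.
A − B = 8 − 7 = 1.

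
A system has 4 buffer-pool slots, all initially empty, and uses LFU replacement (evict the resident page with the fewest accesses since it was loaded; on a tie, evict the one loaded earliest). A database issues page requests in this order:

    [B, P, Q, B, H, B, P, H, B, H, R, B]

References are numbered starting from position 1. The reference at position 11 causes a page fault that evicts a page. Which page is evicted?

pos 1: B: fault, frames {B}
pos 2: P: fault, frames {B,P}
pos 3: Q: fault, frames {B,P,Q}
pos 4: B: hit
pos 5: H: fault, frames {B,P,Q,H}
pos 6: B: hit
pos 7: P: hit
pos 8: H: hit
pos 9: B: hit
pos 10: H: hit
pos 11: R: fault, evict Q, frames {B,P,H,R}
At position 11, page Q is evicted.

Q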